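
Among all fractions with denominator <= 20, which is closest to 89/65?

Expand x = 89/65 as a continued fraction with the Euclidean algorithm:
  89 = 1*65 + 24, so a_0 = 1.
  65 = 2*24 + 17, so a_1 = 2.
  24 = 1*17 + 7, so a_2 = 1.
  17 = 2*7 + 3, so a_3 = 2.
  7 = 2*3 + 1, so a_4 = 2.
  3 = 3*1 + 0, so a_5 = 3.
so x = [1; 2, 1, 2, 2, 3].
Convergents (p_i = a_i*p_{i-1} + p_{i-2}, q_i = a_i*q_{i-1} + q_{i-2} with p_{-2}=0, p_{-1}=1, q_{-2}=1, q_{-1}=0), until the denominator exceeds 20:
  i=0: a_0=1, p_0 = 1*1 + 0 = 1, q_0 = 1*0 + 1 = 1.
  i=1: a_1=2, p_1 = 2*1 + 1 = 3, q_1 = 2*1 + 0 = 2.
  i=2: a_2=1, p_2 = 1*3 + 1 = 4, q_2 = 1*2 + 1 = 3.
  i=3: a_3=2, p_3 = 2*4 + 3 = 11, q_3 = 2*3 + 2 = 8.
  i=4: a_4=2, p_4 = 2*11 + 4 = 26, q_4 = 2*8 + 3 = 19.
  i=5: a_5=3, p_5 = 3*26 + 11 = 89, q_5 = 3*19 + 8 = 65.
q_5 = 65 > 20, so the last convergent with denominator <= 20 is p_4/q_4 = 26/19.
The closest fraction with denominator <= 20 is either p_4/q_4 or the intermediate fraction (k*p_4 + p_3)/(k*q_4 + q_3) with the largest k >= 1 whose denominator stays <= 20; these approach x as k grows, and every other convergent or intermediate fraction in range is farther away.
Largest k: floor((20 - q_3)/q_4) = floor((20 - 8)/19) = 0.
Since k = 0, no intermediate fraction beyond p_4/q_4 has denominator <= 20, so the convergent 26/19 is the closest (its error is |89*19 - 26*65|/(65*19) = 1/1235).

26/19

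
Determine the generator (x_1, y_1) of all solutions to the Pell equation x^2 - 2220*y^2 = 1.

(x, y) = (6581191, 139678)

First expand sqrt(2220) as a continued fraction. With x_i = (sqrt(2220) + m_i)/d_i and (m_0, d_0) = (0, 1): a_0 = floor(sqrt(2220)) = 47, since 47^2 = 2209 <= 2220 < 2304 = 48^2.
Iterate m_{i+1} = d_i*a_i - m_i, d_{i+1} = (2220 - m_{i+1}^2)/d_i, a_{i+1} = floor((a_0 + m_{i+1})/d_{i+1}):
  m_1 = 1*47 - 0 = 47, d_1 = (2220 - 47^2)/1 = 11/1 = 11, a_1 = floor((47 + 47)/11) = 8.
  m_2 = 11*8 - 47 = 41, d_2 = (2220 - 41^2)/11 = 539/11 = 49, a_2 = floor((47 + 41)/49) = 1.
  m_3 = 49*1 - 41 = 8, d_3 = (2220 - 8^2)/49 = 2156/49 = 44, a_3 = floor((47 + 8)/44) = 1.
  m_4 = 44*1 - 8 = 36, d_4 = (2220 - 36^2)/44 = 924/44 = 21, a_4 = floor((47 + 36)/21) = 3.
  m_5 = 21*3 - 36 = 27, d_5 = (2220 - 27^2)/21 = 1491/21 = 71, a_5 = floor((47 + 27)/71) = 1.
  m_6 = 71*1 - 27 = 44, d_6 = (2220 - 44^2)/71 = 284/71 = 4, a_6 = floor((47 + 44)/4) = 22.
  m_7 = 4*22 - 44 = 44, d_7 = (2220 - 44^2)/4 = 284/4 = 71, a_7 = floor((47 + 44)/71) = 1.
  m_8 = 71*1 - 44 = 27, d_8 = (2220 - 27^2)/71 = 1491/71 = 21, a_8 = floor((47 + 27)/21) = 3.
  m_9 = 21*3 - 27 = 36, d_9 = (2220 - 36^2)/21 = 924/21 = 44, a_9 = floor((47 + 36)/44) = 1.
  m_10 = 44*1 - 36 = 8, d_10 = (2220 - 8^2)/44 = 2156/44 = 49, a_10 = floor((47 + 8)/49) = 1.
  m_11 = 49*1 - 8 = 41, d_11 = (2220 - 41^2)/49 = 539/49 = 11, a_11 = floor((47 + 41)/11) = 8.
  m_12 = 11*8 - 41 = 47, d_12 = (2220 - 47^2)/11 = 11/11 = 1, a_12 = floor((47 + 47)/1) = 94.
  m_13 = 1*94 - 47 = 47, d_13 = (2220 - 47^2)/1 = 11/1 = 11: (m_13, d_13) = (m_1, d_1) = (47, 11), so from here the quotients repeat a_1, ..., a_12; the period length is 12.
So sqrt(2220) = [47; (8, 1, 1, 3, 1, 22, 1, 3, 1, 1, 8, 94)] with period length k = 12.
k is even, so the fundamental solution of x^2 - 2220y^2 = 1 is (p_{k-1}, q_{k-1}) = (p_11, q_11); compute convergents through index 11.
Convergents (p_i = a_i*p_{i-1} + p_{i-2}, q_i = a_i*q_{i-1} + q_{i-2} with p_{-2}=0, p_{-1}=1, q_{-2}=1, q_{-1}=0):
  i=0: a_0=47, p_0 = 47*1 + 0 = 47, q_0 = 47*0 + 1 = 1.
  i=1: a_1=8, p_1 = 8*47 + 1 = 377, q_1 = 8*1 + 0 = 8.
  i=2: a_2=1, p_2 = 1*377 + 47 = 424, q_2 = 1*8 + 1 = 9.
  i=3: a_3=1, p_3 = 1*424 + 377 = 801, q_3 = 1*9 + 8 = 17.
  i=4: a_4=3, p_4 = 3*801 + 424 = 2827, q_4 = 3*17 + 9 = 60.
  i=5: a_5=1, p_5 = 1*2827 + 801 = 3628, q_5 = 1*60 + 17 = 77.
  i=6: a_6=22, p_6 = 22*3628 + 2827 = 82643, q_6 = 22*77 + 60 = 1754.
  i=7: a_7=1, p_7 = 1*82643 + 3628 = 86271, q_7 = 1*1754 + 77 = 1831.
  i=8: a_8=3, p_8 = 3*86271 + 82643 = 341456, q_8 = 3*1831 + 1754 = 7247.
  i=9: a_9=1, p_9 = 1*341456 + 86271 = 427727, q_9 = 1*7247 + 1831 = 9078.
  i=10: a_10=1, p_10 = 1*427727 + 341456 = 769183, q_10 = 1*9078 + 7247 = 16325.
  i=11: a_11=8, p_11 = 8*769183 + 427727 = 6581191, q_11 = 8*16325 + 9078 = 139678.
Check: 6581191^2 - 2220*139678^2 = 43312074978481 - 43312074978480 = 1, so (x, y) = (6581191, 139678) solves the equation, and by the theorem it is the least positive solution.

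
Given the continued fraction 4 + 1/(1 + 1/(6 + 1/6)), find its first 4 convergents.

Using the convergent recurrence p_i = a_i*p_{i-1} + p_{i-2}, q_i = a_i*q_{i-1} + q_{i-2} with p_{-2}=0, p_{-1}=1, q_{-2}=1, q_{-1}=0:
  i=0: a_0=4, p_0 = 4*1 + 0 = 4, q_0 = 4*0 + 1 = 1.
  i=1: a_1=1, p_1 = 1*4 + 1 = 5, q_1 = 1*1 + 0 = 1.
  i=2: a_2=6, p_2 = 6*5 + 4 = 34, q_2 = 6*1 + 1 = 7.
  i=3: a_3=6, p_3 = 6*34 + 5 = 209, q_3 = 6*7 + 1 = 43.

4/1, 5/1, 34/7, 209/43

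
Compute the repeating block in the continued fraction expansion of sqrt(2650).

[51; (2, 10, 1, 16, 4, 16, 1, 10, 2, 102)]

Write x_i = (sqrt(2650) + m_i)/d_i with (m_0, d_0) = (0, 1). a_0 = floor(sqrt(2650)) = 51, since 51^2 = 2601 <= 2650 < 2704 = 52^2.
Iterate m_{i+1} = d_i*a_i - m_i, d_{i+1} = (2650 - m_{i+1}^2)/d_i, a_{i+1} = floor((a_0 + m_{i+1})/d_{i+1}):
  m_1 = 1*51 - 0 = 51, d_1 = (2650 - 51^2)/1 = 49/1 = 49, a_1 = floor((51 + 51)/49) = 2.
  m_2 = 49*2 - 51 = 47, d_2 = (2650 - 47^2)/49 = 441/49 = 9, a_2 = floor((51 + 47)/9) = 10.
  m_3 = 9*10 - 47 = 43, d_3 = (2650 - 43^2)/9 = 801/9 = 89, a_3 = floor((51 + 43)/89) = 1.
  m_4 = 89*1 - 43 = 46, d_4 = (2650 - 46^2)/89 = 534/89 = 6, a_4 = floor((51 + 46)/6) = 16.
  m_5 = 6*16 - 46 = 50, d_5 = (2650 - 50^2)/6 = 150/6 = 25, a_5 = floor((51 + 50)/25) = 4.
  m_6 = 25*4 - 50 = 50, d_6 = (2650 - 50^2)/25 = 150/25 = 6, a_6 = floor((51 + 50)/6) = 16.
  m_7 = 6*16 - 50 = 46, d_7 = (2650 - 46^2)/6 = 534/6 = 89, a_7 = floor((51 + 46)/89) = 1.
  m_8 = 89*1 - 46 = 43, d_8 = (2650 - 43^2)/89 = 801/89 = 9, a_8 = floor((51 + 43)/9) = 10.
  m_9 = 9*10 - 43 = 47, d_9 = (2650 - 47^2)/9 = 441/9 = 49, a_9 = floor((51 + 47)/49) = 2.
  m_10 = 49*2 - 47 = 51, d_10 = (2650 - 51^2)/49 = 49/49 = 1, a_10 = floor((51 + 51)/1) = 102.
  m_11 = 1*102 - 51 = 51, d_11 = (2650 - 51^2)/1 = 49/1 = 49: (m_11, d_11) = (m_1, d_1) = (51, 49), so from here the quotients repeat a_1, ..., a_10; the period length is 10.
Hence the expansion of sqrt(2650) is a_0 = 51 followed by the repeating block 2, 10, 1, 16, 4, 16, 1, 10, 2, 102 (period 10).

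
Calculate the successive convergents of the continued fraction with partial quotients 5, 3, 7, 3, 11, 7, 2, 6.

5/1, 16/3, 117/22, 367/69, 4154/781, 29445/5536, 63044/11853, 407709/76654

Using the convergent recurrence p_i = a_i*p_{i-1} + p_{i-2}, q_i = a_i*q_{i-1} + q_{i-2} with p_{-2}=0, p_{-1}=1, q_{-2}=1, q_{-1}=0:
  i=0: a_0=5, p_0 = 5*1 + 0 = 5, q_0 = 5*0 + 1 = 1.
  i=1: a_1=3, p_1 = 3*5 + 1 = 16, q_1 = 3*1 + 0 = 3.
  i=2: a_2=7, p_2 = 7*16 + 5 = 117, q_2 = 7*3 + 1 = 22.
  i=3: a_3=3, p_3 = 3*117 + 16 = 367, q_3 = 3*22 + 3 = 69.
  i=4: a_4=11, p_4 = 11*367 + 117 = 4154, q_4 = 11*69 + 22 = 781.
  i=5: a_5=7, p_5 = 7*4154 + 367 = 29445, q_5 = 7*781 + 69 = 5536.
  i=6: a_6=2, p_6 = 2*29445 + 4154 = 63044, q_6 = 2*5536 + 781 = 11853.
  i=7: a_7=6, p_7 = 6*63044 + 29445 = 407709, q_7 = 6*11853 + 5536 = 76654.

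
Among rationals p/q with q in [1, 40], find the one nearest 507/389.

Expand x = 507/389 as a continued fraction with the Euclidean algorithm:
  507 = 1*389 + 118, so a_0 = 1.
  389 = 3*118 + 35, so a_1 = 3.
  118 = 3*35 + 13, so a_2 = 3.
  35 = 2*13 + 9, so a_3 = 2.
  13 = 1*9 + 4, so a_4 = 1.
  9 = 2*4 + 1, so a_5 = 2.
  4 = 4*1 + 0, so a_6 = 4.
so x = [1; 3, 3, 2, 1, 2, 4].
Convergents (p_i = a_i*p_{i-1} + p_{i-2}, q_i = a_i*q_{i-1} + q_{i-2} with p_{-2}=0, p_{-1}=1, q_{-2}=1, q_{-1}=0), until the denominator exceeds 40:
  i=0: a_0=1, p_0 = 1*1 + 0 = 1, q_0 = 1*0 + 1 = 1.
  i=1: a_1=3, p_1 = 3*1 + 1 = 4, q_1 = 3*1 + 0 = 3.
  i=2: a_2=3, p_2 = 3*4 + 1 = 13, q_2 = 3*3 + 1 = 10.
  i=3: a_3=2, p_3 = 2*13 + 4 = 30, q_3 = 2*10 + 3 = 23.
  i=4: a_4=1, p_4 = 1*30 + 13 = 43, q_4 = 1*23 + 10 = 33.
  i=5: a_5=2, p_5 = 2*43 + 30 = 116, q_5 = 2*33 + 23 = 89.
q_5 = 89 > 40, so the last convergent with denominator <= 40 is p_4/q_4 = 43/33.
The closest fraction with denominator <= 40 is either p_4/q_4 or the intermediate fraction (k*p_4 + p_3)/(k*q_4 + q_3) with the largest k >= 1 whose denominator stays <= 40; these approach x as k grows, and every other convergent or intermediate fraction in range is farther away.
Largest k: floor((40 - q_3)/q_4) = floor((40 - 23)/33) = 0.
Since k = 0, no intermediate fraction beyond p_4/q_4 has denominator <= 40, so the convergent 43/33 is the closest (its error is |507*33 - 43*389|/(389*33) = 4/12837).

43/33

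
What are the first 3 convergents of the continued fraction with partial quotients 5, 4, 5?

Using the convergent recurrence p_i = a_i*p_{i-1} + p_{i-2}, q_i = a_i*q_{i-1} + q_{i-2} with p_{-2}=0, p_{-1}=1, q_{-2}=1, q_{-1}=0:
  i=0: a_0=5, p_0 = 5*1 + 0 = 5, q_0 = 5*0 + 1 = 1.
  i=1: a_1=4, p_1 = 4*5 + 1 = 21, q_1 = 4*1 + 0 = 4.
  i=2: a_2=5, p_2 = 5*21 + 5 = 110, q_2 = 5*4 + 1 = 21.

5/1, 21/4, 110/21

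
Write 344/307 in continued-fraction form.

[1; 8, 3, 2, 1, 3]

Run the Euclidean algorithm on 344 and 307; the successive quotients are the partial quotients a_0, a_1, ... (each step inverts the fractional part left over by the previous one):
  344 = 1*307 + 37, so a_0 = 1.
  307 = 8*37 + 11, so a_1 = 8.
  37 = 3*11 + 4, so a_2 = 3.
  11 = 2*4 + 3, so a_3 = 2.
  4 = 1*3 + 1, so a_4 = 1.
  3 = 3*1 + 0, so a_5 = 3.
The remainder reaches 0 after 6 divisions, so the expansion has 6 partial quotients, read off in order.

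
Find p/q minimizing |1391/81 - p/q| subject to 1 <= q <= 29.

Expand x = 1391/81 as a continued fraction with the Euclidean algorithm:
  1391 = 17*81 + 14, so a_0 = 17.
  81 = 5*14 + 11, so a_1 = 5.
  14 = 1*11 + 3, so a_2 = 1.
  11 = 3*3 + 2, so a_3 = 3.
  3 = 1*2 + 1, so a_4 = 1.
  2 = 2*1 + 0, so a_5 = 2.
so x = [17; 5, 1, 3, 1, 2].
Convergents (p_i = a_i*p_{i-1} + p_{i-2}, q_i = a_i*q_{i-1} + q_{i-2} with p_{-2}=0, p_{-1}=1, q_{-2}=1, q_{-1}=0), until the denominator exceeds 29:
  i=0: a_0=17, p_0 = 17*1 + 0 = 17, q_0 = 17*0 + 1 = 1.
  i=1: a_1=5, p_1 = 5*17 + 1 = 86, q_1 = 5*1 + 0 = 5.
  i=2: a_2=1, p_2 = 1*86 + 17 = 103, q_2 = 1*5 + 1 = 6.
  i=3: a_3=3, p_3 = 3*103 + 86 = 395, q_3 = 3*6 + 5 = 23.
  i=4: a_4=1, p_4 = 1*395 + 103 = 498, q_4 = 1*23 + 6 = 29.
  i=5: a_5=2, p_5 = 2*498 + 395 = 1391, q_5 = 2*29 + 23 = 81.
q_5 = 81 > 29, so the last convergent with denominator <= 29 is p_4/q_4 = 498/29.
The closest fraction with denominator <= 29 is either p_4/q_4 or the intermediate fraction (k*p_4 + p_3)/(k*q_4 + q_3) with the largest k >= 1 whose denominator stays <= 29; these approach x as k grows, and every other convergent or intermediate fraction in range is farther away.
Largest k: floor((29 - q_3)/q_4) = floor((29 - 23)/29) = 0.
Since k = 0, no intermediate fraction beyond p_4/q_4 has denominator <= 29, so the convergent 498/29 is the closest (its error is |1391*29 - 498*81|/(81*29) = 1/2349).

498/29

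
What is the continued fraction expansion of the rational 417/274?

Run the Euclidean algorithm on 417 and 274; the successive quotients are the partial quotients a_0, a_1, ... (each step inverts the fractional part left over by the previous one):
  417 = 1*274 + 143, so a_0 = 1.
  274 = 1*143 + 131, so a_1 = 1.
  143 = 1*131 + 12, so a_2 = 1.
  131 = 10*12 + 11, so a_3 = 10.
  12 = 1*11 + 1, so a_4 = 1.
  11 = 11*1 + 0, so a_5 = 11.
The remainder reaches 0 after 6 divisions, so the expansion has 6 partial quotients, read off in order.

[1; 1, 1, 10, 1, 11]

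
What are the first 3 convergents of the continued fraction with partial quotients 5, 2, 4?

Using the convergent recurrence p_i = a_i*p_{i-1} + p_{i-2}, q_i = a_i*q_{i-1} + q_{i-2} with p_{-2}=0, p_{-1}=1, q_{-2}=1, q_{-1}=0:
  i=0: a_0=5, p_0 = 5*1 + 0 = 5, q_0 = 5*0 + 1 = 1.
  i=1: a_1=2, p_1 = 2*5 + 1 = 11, q_1 = 2*1 + 0 = 2.
  i=2: a_2=4, p_2 = 4*11 + 5 = 49, q_2 = 4*2 + 1 = 9.

5/1, 11/2, 49/9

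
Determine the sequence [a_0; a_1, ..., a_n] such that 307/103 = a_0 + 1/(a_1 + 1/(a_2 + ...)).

Run the Euclidean algorithm on 307 and 103; the successive quotients are the partial quotients a_0, a_1, ... (each step inverts the fractional part left over by the previous one):
  307 = 2*103 + 101, so a_0 = 2.
  103 = 1*101 + 2, so a_1 = 1.
  101 = 50*2 + 1, so a_2 = 50.
  2 = 2*1 + 0, so a_3 = 2.
The remainder reaches 0 after 4 divisions, so the expansion has 4 partial quotients, read off in order.

[2; 1, 50, 2]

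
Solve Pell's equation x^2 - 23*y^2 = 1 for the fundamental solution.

First expand sqrt(23) as a continued fraction. With x_i = (sqrt(23) + m_i)/d_i and (m_0, d_0) = (0, 1): a_0 = floor(sqrt(23)) = 4, since 4^2 = 16 <= 23 < 25 = 5^2.
Iterate m_{i+1} = d_i*a_i - m_i, d_{i+1} = (23 - m_{i+1}^2)/d_i, a_{i+1} = floor((a_0 + m_{i+1})/d_{i+1}):
  m_1 = 1*4 - 0 = 4, d_1 = (23 - 4^2)/1 = 7/1 = 7, a_1 = floor((4 + 4)/7) = 1.
  m_2 = 7*1 - 4 = 3, d_2 = (23 - 3^2)/7 = 14/7 = 2, a_2 = floor((4 + 3)/2) = 3.
  m_3 = 2*3 - 3 = 3, d_3 = (23 - 3^2)/2 = 14/2 = 7, a_3 = floor((4 + 3)/7) = 1.
  m_4 = 7*1 - 3 = 4, d_4 = (23 - 4^2)/7 = 7/7 = 1, a_4 = floor((4 + 4)/1) = 8.
  m_5 = 1*8 - 4 = 4, d_5 = (23 - 4^2)/1 = 7/1 = 7: (m_5, d_5) = (m_1, d_1) = (4, 7), so from here the quotients repeat a_1, ..., a_4; the period length is 4.
So sqrt(23) = [4; (1, 3, 1, 8)] with period length k = 4.
k is even, so the fundamental solution of x^2 - 23y^2 = 1 is (p_{k-1}, q_{k-1}) = (p_3, q_3); compute convergents through index 3.
Convergents (p_i = a_i*p_{i-1} + p_{i-2}, q_i = a_i*q_{i-1} + q_{i-2} with p_{-2}=0, p_{-1}=1, q_{-2}=1, q_{-1}=0):
  i=0: a_0=4, p_0 = 4*1 + 0 = 4, q_0 = 4*0 + 1 = 1.
  i=1: a_1=1, p_1 = 1*4 + 1 = 5, q_1 = 1*1 + 0 = 1.
  i=2: a_2=3, p_2 = 3*5 + 4 = 19, q_2 = 3*1 + 1 = 4.
  i=3: a_3=1, p_3 = 1*19 + 5 = 24, q_3 = 1*4 + 1 = 5.
Check: 24^2 - 23*5^2 = 576 - 575 = 1, so (x, y) = (24, 5) solves the equation, and by the theorem it is the least positive solution.

(x, y) = (24, 5)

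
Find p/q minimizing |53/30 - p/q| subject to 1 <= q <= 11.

Expand x = 53/30 as a continued fraction with the Euclidean algorithm:
  53 = 1*30 + 23, so a_0 = 1.
  30 = 1*23 + 7, so a_1 = 1.
  23 = 3*7 + 2, so a_2 = 3.
  7 = 3*2 + 1, so a_3 = 3.
  2 = 2*1 + 0, so a_4 = 2.
so x = [1; 1, 3, 3, 2].
Convergents (p_i = a_i*p_{i-1} + p_{i-2}, q_i = a_i*q_{i-1} + q_{i-2} with p_{-2}=0, p_{-1}=1, q_{-2}=1, q_{-1}=0), until the denominator exceeds 11:
  i=0: a_0=1, p_0 = 1*1 + 0 = 1, q_0 = 1*0 + 1 = 1.
  i=1: a_1=1, p_1 = 1*1 + 1 = 2, q_1 = 1*1 + 0 = 1.
  i=2: a_2=3, p_2 = 3*2 + 1 = 7, q_2 = 3*1 + 1 = 4.
  i=3: a_3=3, p_3 = 3*7 + 2 = 23, q_3 = 3*4 + 1 = 13.
q_3 = 13 > 11, so the last convergent with denominator <= 11 is p_2/q_2 = 7/4.
The closest fraction with denominator <= 11 is either p_2/q_2 or the intermediate fraction (k*p_2 + p_1)/(k*q_2 + q_1) with the largest k >= 1 whose denominator stays <= 11; these approach x as k grows, and every other convergent or intermediate fraction in range is farther away.
Largest k: floor((11 - q_1)/q_2) = floor((11 - 1)/4) = 2.
That gives (2*7 + 2)/(2*4 + 1) = 16/9.
Compare the errors: |x - 7/4| = |53*4 - 7*30|/(30*4) = 2/120, and |x - 16/9| = |53*9 - 16*30|/(30*9) = 3/270.
Cross-multiplying, 3*120 = 360 < 540 = 2*270, so 3/270 is smaller: the intermediate fraction 16/9 is closer to x than 7/4.

16/9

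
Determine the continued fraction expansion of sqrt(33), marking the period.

Write x_i = (sqrt(33) + m_i)/d_i with (m_0, d_0) = (0, 1). a_0 = floor(sqrt(33)) = 5, since 5^2 = 25 <= 33 < 36 = 6^2.
Iterate m_{i+1} = d_i*a_i - m_i, d_{i+1} = (33 - m_{i+1}^2)/d_i, a_{i+1} = floor((a_0 + m_{i+1})/d_{i+1}):
  m_1 = 1*5 - 0 = 5, d_1 = (33 - 5^2)/1 = 8/1 = 8, a_1 = floor((5 + 5)/8) = 1.
  m_2 = 8*1 - 5 = 3, d_2 = (33 - 3^2)/8 = 24/8 = 3, a_2 = floor((5 + 3)/3) = 2.
  m_3 = 3*2 - 3 = 3, d_3 = (33 - 3^2)/3 = 24/3 = 8, a_3 = floor((5 + 3)/8) = 1.
  m_4 = 8*1 - 3 = 5, d_4 = (33 - 5^2)/8 = 8/8 = 1, a_4 = floor((5 + 5)/1) = 10.
  m_5 = 1*10 - 5 = 5, d_5 = (33 - 5^2)/1 = 8/1 = 8: (m_5, d_5) = (m_1, d_1) = (5, 8), so from here the quotients repeat a_1, ..., a_4; the period length is 4.
Hence the expansion of sqrt(33) is a_0 = 5 followed by the repeating block 1, 2, 1, 10 (period 4).

[5; (1, 2, 1, 10)]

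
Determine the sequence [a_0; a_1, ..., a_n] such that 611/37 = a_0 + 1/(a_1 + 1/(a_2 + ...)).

[16; 1, 1, 18]

Run the Euclidean algorithm on 611 and 37; the successive quotients are the partial quotients a_0, a_1, ... (each step inverts the fractional part left over by the previous one):
  611 = 16*37 + 19, so a_0 = 16.
  37 = 1*19 + 18, so a_1 = 1.
  19 = 1*18 + 1, so a_2 = 1.
  18 = 18*1 + 0, so a_3 = 18.
The remainder reaches 0 after 4 divisions, so the expansion has 4 partial quotients, read off in order.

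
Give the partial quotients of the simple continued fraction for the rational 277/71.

Run the Euclidean algorithm on 277 and 71; the successive quotients are the partial quotients a_0, a_1, ... (each step inverts the fractional part left over by the previous one):
  277 = 3*71 + 64, so a_0 = 3.
  71 = 1*64 + 7, so a_1 = 1.
  64 = 9*7 + 1, so a_2 = 9.
  7 = 7*1 + 0, so a_3 = 7.
The remainder reaches 0 after 4 divisions, so the expansion has 4 partial quotients, read off in order.

[3; 1, 9, 7]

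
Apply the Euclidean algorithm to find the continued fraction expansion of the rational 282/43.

Run the Euclidean algorithm on 282 and 43; the successive quotients are the partial quotients a_0, a_1, ... (each step inverts the fractional part left over by the previous one):
  282 = 6*43 + 24, so a_0 = 6.
  43 = 1*24 + 19, so a_1 = 1.
  24 = 1*19 + 5, so a_2 = 1.
  19 = 3*5 + 4, so a_3 = 3.
  5 = 1*4 + 1, so a_4 = 1.
  4 = 4*1 + 0, so a_5 = 4.
The remainder reaches 0 after 6 divisions, so the expansion has 6 partial quotients, read off in order.

[6; 1, 1, 3, 1, 4]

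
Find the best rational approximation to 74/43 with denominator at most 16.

Expand x = 74/43 as a continued fraction with the Euclidean algorithm:
  74 = 1*43 + 31, so a_0 = 1.
  43 = 1*31 + 12, so a_1 = 1.
  31 = 2*12 + 7, so a_2 = 2.
  12 = 1*7 + 5, so a_3 = 1.
  7 = 1*5 + 2, so a_4 = 1.
  5 = 2*2 + 1, so a_5 = 2.
  2 = 2*1 + 0, so a_6 = 2.
so x = [1; 1, 2, 1, 1, 2, 2].
Convergents (p_i = a_i*p_{i-1} + p_{i-2}, q_i = a_i*q_{i-1} + q_{i-2} with p_{-2}=0, p_{-1}=1, q_{-2}=1, q_{-1}=0), until the denominator exceeds 16:
  i=0: a_0=1, p_0 = 1*1 + 0 = 1, q_0 = 1*0 + 1 = 1.
  i=1: a_1=1, p_1 = 1*1 + 1 = 2, q_1 = 1*1 + 0 = 1.
  i=2: a_2=2, p_2 = 2*2 + 1 = 5, q_2 = 2*1 + 1 = 3.
  i=3: a_3=1, p_3 = 1*5 + 2 = 7, q_3 = 1*3 + 1 = 4.
  i=4: a_4=1, p_4 = 1*7 + 5 = 12, q_4 = 1*4 + 3 = 7.
  i=5: a_5=2, p_5 = 2*12 + 7 = 31, q_5 = 2*7 + 4 = 18.
q_5 = 18 > 16, so the last convergent with denominator <= 16 is p_4/q_4 = 12/7.
The closest fraction with denominator <= 16 is either p_4/q_4 or the intermediate fraction (k*p_4 + p_3)/(k*q_4 + q_3) with the largest k >= 1 whose denominator stays <= 16; these approach x as k grows, and every other convergent or intermediate fraction in range is farther away.
Largest k: floor((16 - q_3)/q_4) = floor((16 - 4)/7) = 1.
That gives (1*12 + 7)/(1*7 + 4) = 19/11.
Compare the errors: |x - 12/7| = |74*7 - 12*43|/(43*7) = 2/301, and |x - 19/11| = |74*11 - 19*43|/(43*11) = 3/473.
Cross-multiplying, 3*301 = 903 < 946 = 2*473, so 3/473 is smaller: the intermediate fraction 19/11 is closer to x than 12/7.

19/11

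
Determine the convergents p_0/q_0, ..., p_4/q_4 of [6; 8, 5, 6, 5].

Using the convergent recurrence p_i = a_i*p_{i-1} + p_{i-2}, q_i = a_i*q_{i-1} + q_{i-2} with p_{-2}=0, p_{-1}=1, q_{-2}=1, q_{-1}=0:
  i=0: a_0=6, p_0 = 6*1 + 0 = 6, q_0 = 6*0 + 1 = 1.
  i=1: a_1=8, p_1 = 8*6 + 1 = 49, q_1 = 8*1 + 0 = 8.
  i=2: a_2=5, p_2 = 5*49 + 6 = 251, q_2 = 5*8 + 1 = 41.
  i=3: a_3=6, p_3 = 6*251 + 49 = 1555, q_3 = 6*41 + 8 = 254.
  i=4: a_4=5, p_4 = 5*1555 + 251 = 8026, q_4 = 5*254 + 41 = 1311.

6/1, 49/8, 251/41, 1555/254, 8026/1311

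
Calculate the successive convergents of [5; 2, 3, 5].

5/1, 11/2, 38/7, 201/37

Using the convergent recurrence p_i = a_i*p_{i-1} + p_{i-2}, q_i = a_i*q_{i-1} + q_{i-2} with p_{-2}=0, p_{-1}=1, q_{-2}=1, q_{-1}=0:
  i=0: a_0=5, p_0 = 5*1 + 0 = 5, q_0 = 5*0 + 1 = 1.
  i=1: a_1=2, p_1 = 2*5 + 1 = 11, q_1 = 2*1 + 0 = 2.
  i=2: a_2=3, p_2 = 3*11 + 5 = 38, q_2 = 3*2 + 1 = 7.
  i=3: a_3=5, p_3 = 5*38 + 11 = 201, q_3 = 5*7 + 2 = 37.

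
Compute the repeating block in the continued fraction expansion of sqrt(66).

Write x_i = (sqrt(66) + m_i)/d_i with (m_0, d_0) = (0, 1). a_0 = floor(sqrt(66)) = 8, since 8^2 = 64 <= 66 < 81 = 9^2.
Iterate m_{i+1} = d_i*a_i - m_i, d_{i+1} = (66 - m_{i+1}^2)/d_i, a_{i+1} = floor((a_0 + m_{i+1})/d_{i+1}):
  m_1 = 1*8 - 0 = 8, d_1 = (66 - 8^2)/1 = 2/1 = 2, a_1 = floor((8 + 8)/2) = 8.
  m_2 = 2*8 - 8 = 8, d_2 = (66 - 8^2)/2 = 2/2 = 1, a_2 = floor((8 + 8)/1) = 16.
  m_3 = 1*16 - 8 = 8, d_3 = (66 - 8^2)/1 = 2/1 = 2: (m_3, d_3) = (m_1, d_1) = (8, 2), so from here the quotients repeat a_1, a_2; the period length is 2.
Hence the expansion of sqrt(66) is a_0 = 8 followed by the repeating block 8, 16 (period 2).

[8; (8, 16)]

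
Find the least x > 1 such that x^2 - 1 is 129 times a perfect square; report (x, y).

First expand sqrt(129) as a continued fraction. With x_i = (sqrt(129) + m_i)/d_i and (m_0, d_0) = (0, 1): a_0 = floor(sqrt(129)) = 11, since 11^2 = 121 <= 129 < 144 = 12^2.
Iterate m_{i+1} = d_i*a_i - m_i, d_{i+1} = (129 - m_{i+1}^2)/d_i, a_{i+1} = floor((a_0 + m_{i+1})/d_{i+1}):
  m_1 = 1*11 - 0 = 11, d_1 = (129 - 11^2)/1 = 8/1 = 8, a_1 = floor((11 + 11)/8) = 2.
  m_2 = 8*2 - 11 = 5, d_2 = (129 - 5^2)/8 = 104/8 = 13, a_2 = floor((11 + 5)/13) = 1.
  m_3 = 13*1 - 5 = 8, d_3 = (129 - 8^2)/13 = 65/13 = 5, a_3 = floor((11 + 8)/5) = 3.
  m_4 = 5*3 - 8 = 7, d_4 = (129 - 7^2)/5 = 80/5 = 16, a_4 = floor((11 + 7)/16) = 1.
  m_5 = 16*1 - 7 = 9, d_5 = (129 - 9^2)/16 = 48/16 = 3, a_5 = floor((11 + 9)/3) = 6.
  m_6 = 3*6 - 9 = 9, d_6 = (129 - 9^2)/3 = 48/3 = 16, a_6 = floor((11 + 9)/16) = 1.
  m_7 = 16*1 - 9 = 7, d_7 = (129 - 7^2)/16 = 80/16 = 5, a_7 = floor((11 + 7)/5) = 3.
  m_8 = 5*3 - 7 = 8, d_8 = (129 - 8^2)/5 = 65/5 = 13, a_8 = floor((11 + 8)/13) = 1.
  m_9 = 13*1 - 8 = 5, d_9 = (129 - 5^2)/13 = 104/13 = 8, a_9 = floor((11 + 5)/8) = 2.
  m_10 = 8*2 - 5 = 11, d_10 = (129 - 11^2)/8 = 8/8 = 1, a_10 = floor((11 + 11)/1) = 22.
  m_11 = 1*22 - 11 = 11, d_11 = (129 - 11^2)/1 = 8/1 = 8: (m_11, d_11) = (m_1, d_1) = (11, 8), so from here the quotients repeat a_1, ..., a_10; the period length is 10.
So sqrt(129) = [11; (2, 1, 3, 1, 6, 1, 3, 1, 2, 22)] with period length k = 10.
k is even, so the fundamental solution of x^2 - 129y^2 = 1 is (p_{k-1}, q_{k-1}) = (p_9, q_9); compute convergents through index 9.
Convergents (p_i = a_i*p_{i-1} + p_{i-2}, q_i = a_i*q_{i-1} + q_{i-2} with p_{-2}=0, p_{-1}=1, q_{-2}=1, q_{-1}=0):
  i=0: a_0=11, p_0 = 11*1 + 0 = 11, q_0 = 11*0 + 1 = 1.
  i=1: a_1=2, p_1 = 2*11 + 1 = 23, q_1 = 2*1 + 0 = 2.
  i=2: a_2=1, p_2 = 1*23 + 11 = 34, q_2 = 1*2 + 1 = 3.
  i=3: a_3=3, p_3 = 3*34 + 23 = 125, q_3 = 3*3 + 2 = 11.
  i=4: a_4=1, p_4 = 1*125 + 34 = 159, q_4 = 1*11 + 3 = 14.
  i=5: a_5=6, p_5 = 6*159 + 125 = 1079, q_5 = 6*14 + 11 = 95.
  i=6: a_6=1, p_6 = 1*1079 + 159 = 1238, q_6 = 1*95 + 14 = 109.
  i=7: a_7=3, p_7 = 3*1238 + 1079 = 4793, q_7 = 3*109 + 95 = 422.
  i=8: a_8=1, p_8 = 1*4793 + 1238 = 6031, q_8 = 1*422 + 109 = 531.
  i=9: a_9=2, p_9 = 2*6031 + 4793 = 16855, q_9 = 2*531 + 422 = 1484.
Check: 16855^2 - 129*1484^2 = 284091025 - 284091024 = 1, so (x, y) = (16855, 1484) solves the equation, and by the theorem it is the least positive solution.

(x, y) = (16855, 1484)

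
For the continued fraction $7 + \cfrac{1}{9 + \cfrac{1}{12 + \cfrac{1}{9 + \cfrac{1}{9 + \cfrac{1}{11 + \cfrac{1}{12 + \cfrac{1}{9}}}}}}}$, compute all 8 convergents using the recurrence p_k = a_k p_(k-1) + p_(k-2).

7/1, 64/9, 775/109, 7039/990, 64126/9019, 712425/100199, 8613226/1211407, 78231459/11002862

Using the convergent recurrence p_i = a_i*p_{i-1} + p_{i-2}, q_i = a_i*q_{i-1} + q_{i-2} with p_{-2}=0, p_{-1}=1, q_{-2}=1, q_{-1}=0:
  i=0: a_0=7, p_0 = 7*1 + 0 = 7, q_0 = 7*0 + 1 = 1.
  i=1: a_1=9, p_1 = 9*7 + 1 = 64, q_1 = 9*1 + 0 = 9.
  i=2: a_2=12, p_2 = 12*64 + 7 = 775, q_2 = 12*9 + 1 = 109.
  i=3: a_3=9, p_3 = 9*775 + 64 = 7039, q_3 = 9*109 + 9 = 990.
  i=4: a_4=9, p_4 = 9*7039 + 775 = 64126, q_4 = 9*990 + 109 = 9019.
  i=5: a_5=11, p_5 = 11*64126 + 7039 = 712425, q_5 = 11*9019 + 990 = 100199.
  i=6: a_6=12, p_6 = 12*712425 + 64126 = 8613226, q_6 = 12*100199 + 9019 = 1211407.
  i=7: a_7=9, p_7 = 9*8613226 + 712425 = 78231459, q_7 = 9*1211407 + 100199 = 11002862.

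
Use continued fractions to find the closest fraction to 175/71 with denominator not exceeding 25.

37/15

Expand x = 175/71 as a continued fraction with the Euclidean algorithm:
  175 = 2*71 + 33, so a_0 = 2.
  71 = 2*33 + 5, so a_1 = 2.
  33 = 6*5 + 3, so a_2 = 6.
  5 = 1*3 + 2, so a_3 = 1.
  3 = 1*2 + 1, so a_4 = 1.
  2 = 2*1 + 0, so a_5 = 2.
so x = [2; 2, 6, 1, 1, 2].
Convergents (p_i = a_i*p_{i-1} + p_{i-2}, q_i = a_i*q_{i-1} + q_{i-2} with p_{-2}=0, p_{-1}=1, q_{-2}=1, q_{-1}=0), until the denominator exceeds 25:
  i=0: a_0=2, p_0 = 2*1 + 0 = 2, q_0 = 2*0 + 1 = 1.
  i=1: a_1=2, p_1 = 2*2 + 1 = 5, q_1 = 2*1 + 0 = 2.
  i=2: a_2=6, p_2 = 6*5 + 2 = 32, q_2 = 6*2 + 1 = 13.
  i=3: a_3=1, p_3 = 1*32 + 5 = 37, q_3 = 1*13 + 2 = 15.
  i=4: a_4=1, p_4 = 1*37 + 32 = 69, q_4 = 1*15 + 13 = 28.
q_4 = 28 > 25, so the last convergent with denominator <= 25 is p_3/q_3 = 37/15.
The closest fraction with denominator <= 25 is either p_3/q_3 or the intermediate fraction (k*p_3 + p_2)/(k*q_3 + q_2) with the largest k >= 1 whose denominator stays <= 25; these approach x as k grows, and every other convergent or intermediate fraction in range is farther away.
Largest k: floor((25 - q_2)/q_3) = floor((25 - 13)/15) = 0.
Since k = 0, no intermediate fraction beyond p_3/q_3 has denominator <= 25, so the convergent 37/15 is the closest (its error is |175*15 - 37*71|/(71*15) = 2/1065).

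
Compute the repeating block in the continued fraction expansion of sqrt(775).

[27; (1, 5, 4, 1, 8, 2, 8, 1, 4, 5, 1, 54)]

Write x_i = (sqrt(775) + m_i)/d_i with (m_0, d_0) = (0, 1). a_0 = floor(sqrt(775)) = 27, since 27^2 = 729 <= 775 < 784 = 28^2.
Iterate m_{i+1} = d_i*a_i - m_i, d_{i+1} = (775 - m_{i+1}^2)/d_i, a_{i+1} = floor((a_0 + m_{i+1})/d_{i+1}):
  m_1 = 1*27 - 0 = 27, d_1 = (775 - 27^2)/1 = 46/1 = 46, a_1 = floor((27 + 27)/46) = 1.
  m_2 = 46*1 - 27 = 19, d_2 = (775 - 19^2)/46 = 414/46 = 9, a_2 = floor((27 + 19)/9) = 5.
  m_3 = 9*5 - 19 = 26, d_3 = (775 - 26^2)/9 = 99/9 = 11, a_3 = floor((27 + 26)/11) = 4.
  m_4 = 11*4 - 26 = 18, d_4 = (775 - 18^2)/11 = 451/11 = 41, a_4 = floor((27 + 18)/41) = 1.
  m_5 = 41*1 - 18 = 23, d_5 = (775 - 23^2)/41 = 246/41 = 6, a_5 = floor((27 + 23)/6) = 8.
  m_6 = 6*8 - 23 = 25, d_6 = (775 - 25^2)/6 = 150/6 = 25, a_6 = floor((27 + 25)/25) = 2.
  m_7 = 25*2 - 25 = 25, d_7 = (775 - 25^2)/25 = 150/25 = 6, a_7 = floor((27 + 25)/6) = 8.
  m_8 = 6*8 - 25 = 23, d_8 = (775 - 23^2)/6 = 246/6 = 41, a_8 = floor((27 + 23)/41) = 1.
  m_9 = 41*1 - 23 = 18, d_9 = (775 - 18^2)/41 = 451/41 = 11, a_9 = floor((27 + 18)/11) = 4.
  m_10 = 11*4 - 18 = 26, d_10 = (775 - 26^2)/11 = 99/11 = 9, a_10 = floor((27 + 26)/9) = 5.
  m_11 = 9*5 - 26 = 19, d_11 = (775 - 19^2)/9 = 414/9 = 46, a_11 = floor((27 + 19)/46) = 1.
  m_12 = 46*1 - 19 = 27, d_12 = (775 - 27^2)/46 = 46/46 = 1, a_12 = floor((27 + 27)/1) = 54.
  m_13 = 1*54 - 27 = 27, d_13 = (775 - 27^2)/1 = 46/1 = 46: (m_13, d_13) = (m_1, d_1) = (27, 46), so from here the quotients repeat a_1, ..., a_12; the period length is 12.
Hence the expansion of sqrt(775) is a_0 = 27 followed by the repeating block 1, 5, 4, 1, 8, 2, 8, 1, 4, 5, 1, 54 (period 12).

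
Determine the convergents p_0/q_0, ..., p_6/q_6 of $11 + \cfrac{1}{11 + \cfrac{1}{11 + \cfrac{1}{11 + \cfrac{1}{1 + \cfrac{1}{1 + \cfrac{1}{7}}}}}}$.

11/1, 122/11, 1353/122, 15005/1353, 16358/1475, 31363/2828, 235899/21271

Using the convergent recurrence p_i = a_i*p_{i-1} + p_{i-2}, q_i = a_i*q_{i-1} + q_{i-2} with p_{-2}=0, p_{-1}=1, q_{-2}=1, q_{-1}=0:
  i=0: a_0=11, p_0 = 11*1 + 0 = 11, q_0 = 11*0 + 1 = 1.
  i=1: a_1=11, p_1 = 11*11 + 1 = 122, q_1 = 11*1 + 0 = 11.
  i=2: a_2=11, p_2 = 11*122 + 11 = 1353, q_2 = 11*11 + 1 = 122.
  i=3: a_3=11, p_3 = 11*1353 + 122 = 15005, q_3 = 11*122 + 11 = 1353.
  i=4: a_4=1, p_4 = 1*15005 + 1353 = 16358, q_4 = 1*1353 + 122 = 1475.
  i=5: a_5=1, p_5 = 1*16358 + 15005 = 31363, q_5 = 1*1475 + 1353 = 2828.
  i=6: a_6=7, p_6 = 7*31363 + 16358 = 235899, q_6 = 7*2828 + 1475 = 21271.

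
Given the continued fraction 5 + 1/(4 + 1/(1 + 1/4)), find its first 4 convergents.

5/1, 21/4, 26/5, 125/24

Using the convergent recurrence p_i = a_i*p_{i-1} + p_{i-2}, q_i = a_i*q_{i-1} + q_{i-2} with p_{-2}=0, p_{-1}=1, q_{-2}=1, q_{-1}=0:
  i=0: a_0=5, p_0 = 5*1 + 0 = 5, q_0 = 5*0 + 1 = 1.
  i=1: a_1=4, p_1 = 4*5 + 1 = 21, q_1 = 4*1 + 0 = 4.
  i=2: a_2=1, p_2 = 1*21 + 5 = 26, q_2 = 1*4 + 1 = 5.
  i=3: a_3=4, p_3 = 4*26 + 21 = 125, q_3 = 4*5 + 4 = 24.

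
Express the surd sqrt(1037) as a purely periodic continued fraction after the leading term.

[32; (4, 1, 15, 3, 3, 15, 1, 4, 64)]

Write x_i = (sqrt(1037) + m_i)/d_i with (m_0, d_0) = (0, 1). a_0 = floor(sqrt(1037)) = 32, since 32^2 = 1024 <= 1037 < 1089 = 33^2.
Iterate m_{i+1} = d_i*a_i - m_i, d_{i+1} = (1037 - m_{i+1}^2)/d_i, a_{i+1} = floor((a_0 + m_{i+1})/d_{i+1}):
  m_1 = 1*32 - 0 = 32, d_1 = (1037 - 32^2)/1 = 13/1 = 13, a_1 = floor((32 + 32)/13) = 4.
  m_2 = 13*4 - 32 = 20, d_2 = (1037 - 20^2)/13 = 637/13 = 49, a_2 = floor((32 + 20)/49) = 1.
  m_3 = 49*1 - 20 = 29, d_3 = (1037 - 29^2)/49 = 196/49 = 4, a_3 = floor((32 + 29)/4) = 15.
  m_4 = 4*15 - 29 = 31, d_4 = (1037 - 31^2)/4 = 76/4 = 19, a_4 = floor((32 + 31)/19) = 3.
  m_5 = 19*3 - 31 = 26, d_5 = (1037 - 26^2)/19 = 361/19 = 19, a_5 = floor((32 + 26)/19) = 3.
  m_6 = 19*3 - 26 = 31, d_6 = (1037 - 31^2)/19 = 76/19 = 4, a_6 = floor((32 + 31)/4) = 15.
  m_7 = 4*15 - 31 = 29, d_7 = (1037 - 29^2)/4 = 196/4 = 49, a_7 = floor((32 + 29)/49) = 1.
  m_8 = 49*1 - 29 = 20, d_8 = (1037 - 20^2)/49 = 637/49 = 13, a_8 = floor((32 + 20)/13) = 4.
  m_9 = 13*4 - 20 = 32, d_9 = (1037 - 32^2)/13 = 13/13 = 1, a_9 = floor((32 + 32)/1) = 64.
  m_10 = 1*64 - 32 = 32, d_10 = (1037 - 32^2)/1 = 13/1 = 13: (m_10, d_10) = (m_1, d_1) = (32, 13), so from here the quotients repeat a_1, ..., a_9; the period length is 9.
Hence the expansion of sqrt(1037) is a_0 = 32 followed by the repeating block 4, 1, 15, 3, 3, 15, 1, 4, 64 (period 9).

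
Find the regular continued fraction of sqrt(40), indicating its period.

[6; (3, 12)]

Write x_i = (sqrt(40) + m_i)/d_i with (m_0, d_0) = (0, 1). a_0 = floor(sqrt(40)) = 6, since 6^2 = 36 <= 40 < 49 = 7^2.
Iterate m_{i+1} = d_i*a_i - m_i, d_{i+1} = (40 - m_{i+1}^2)/d_i, a_{i+1} = floor((a_0 + m_{i+1})/d_{i+1}):
  m_1 = 1*6 - 0 = 6, d_1 = (40 - 6^2)/1 = 4/1 = 4, a_1 = floor((6 + 6)/4) = 3.
  m_2 = 4*3 - 6 = 6, d_2 = (40 - 6^2)/4 = 4/4 = 1, a_2 = floor((6 + 6)/1) = 12.
  m_3 = 1*12 - 6 = 6, d_3 = (40 - 6^2)/1 = 4/1 = 4: (m_3, d_3) = (m_1, d_1) = (6, 4), so from here the quotients repeat a_1, a_2; the period length is 2.
Hence the expansion of sqrt(40) is a_0 = 6 followed by the repeating block 3, 12 (period 2).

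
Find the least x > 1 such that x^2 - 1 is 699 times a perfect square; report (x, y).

First expand sqrt(699) as a continued fraction. With x_i = (sqrt(699) + m_i)/d_i and (m_0, d_0) = (0, 1): a_0 = floor(sqrt(699)) = 26, since 26^2 = 676 <= 699 < 729 = 27^2.
Iterate m_{i+1} = d_i*a_i - m_i, d_{i+1} = (699 - m_{i+1}^2)/d_i, a_{i+1} = floor((a_0 + m_{i+1})/d_{i+1}):
  m_1 = 1*26 - 0 = 26, d_1 = (699 - 26^2)/1 = 23/1 = 23, a_1 = floor((26 + 26)/23) = 2.
  m_2 = 23*2 - 26 = 20, d_2 = (699 - 20^2)/23 = 299/23 = 13, a_2 = floor((26 + 20)/13) = 3.
  m_3 = 13*3 - 20 = 19, d_3 = (699 - 19^2)/13 = 338/13 = 26, a_3 = floor((26 + 19)/26) = 1.
  m_4 = 26*1 - 19 = 7, d_4 = (699 - 7^2)/26 = 650/26 = 25, a_4 = floor((26 + 7)/25) = 1.
  m_5 = 25*1 - 7 = 18, d_5 = (699 - 18^2)/25 = 375/25 = 15, a_5 = floor((26 + 18)/15) = 2.
  m_6 = 15*2 - 18 = 12, d_6 = (699 - 12^2)/15 = 555/15 = 37, a_6 = floor((26 + 12)/37) = 1.
  m_7 = 37*1 - 12 = 25, d_7 = (699 - 25^2)/37 = 74/37 = 2, a_7 = floor((26 + 25)/2) = 25.
  m_8 = 2*25 - 25 = 25, d_8 = (699 - 25^2)/2 = 74/2 = 37, a_8 = floor((26 + 25)/37) = 1.
  m_9 = 37*1 - 25 = 12, d_9 = (699 - 12^2)/37 = 555/37 = 15, a_9 = floor((26 + 12)/15) = 2.
  m_10 = 15*2 - 12 = 18, d_10 = (699 - 18^2)/15 = 375/15 = 25, a_10 = floor((26 + 18)/25) = 1.
  m_11 = 25*1 - 18 = 7, d_11 = (699 - 7^2)/25 = 650/25 = 26, a_11 = floor((26 + 7)/26) = 1.
  m_12 = 26*1 - 7 = 19, d_12 = (699 - 19^2)/26 = 338/26 = 13, a_12 = floor((26 + 19)/13) = 3.
  m_13 = 13*3 - 19 = 20, d_13 = (699 - 20^2)/13 = 299/13 = 23, a_13 = floor((26 + 20)/23) = 2.
  m_14 = 23*2 - 20 = 26, d_14 = (699 - 26^2)/23 = 23/23 = 1, a_14 = floor((26 + 26)/1) = 52.
  m_15 = 1*52 - 26 = 26, d_15 = (699 - 26^2)/1 = 23/1 = 23: (m_15, d_15) = (m_1, d_1) = (26, 23), so from here the quotients repeat a_1, ..., a_14; the period length is 14.
So sqrt(699) = [26; (2, 3, 1, 1, 2, 1, 25, 1, 2, 1, 1, 3, 2, 52)] with period length k = 14.
k is even, so the fundamental solution of x^2 - 699y^2 = 1 is (p_{k-1}, q_{k-1}) = (p_13, q_13); compute convergents through index 13.
Convergents (p_i = a_i*p_{i-1} + p_{i-2}, q_i = a_i*q_{i-1} + q_{i-2} with p_{-2}=0, p_{-1}=1, q_{-2}=1, q_{-1}=0):
  i=0: a_0=26, p_0 = 26*1 + 0 = 26, q_0 = 26*0 + 1 = 1.
  i=1: a_1=2, p_1 = 2*26 + 1 = 53, q_1 = 2*1 + 0 = 2.
  i=2: a_2=3, p_2 = 3*53 + 26 = 185, q_2 = 3*2 + 1 = 7.
  i=3: a_3=1, p_3 = 1*185 + 53 = 238, q_3 = 1*7 + 2 = 9.
  i=4: a_4=1, p_4 = 1*238 + 185 = 423, q_4 = 1*9 + 7 = 16.
  i=5: a_5=2, p_5 = 2*423 + 238 = 1084, q_5 = 2*16 + 9 = 41.
  i=6: a_6=1, p_6 = 1*1084 + 423 = 1507, q_6 = 1*41 + 16 = 57.
  i=7: a_7=25, p_7 = 25*1507 + 1084 = 38759, q_7 = 25*57 + 41 = 1466.
  i=8: a_8=1, p_8 = 1*38759 + 1507 = 40266, q_8 = 1*1466 + 57 = 1523.
  i=9: a_9=2, p_9 = 2*40266 + 38759 = 119291, q_9 = 2*1523 + 1466 = 4512.
  i=10: a_10=1, p_10 = 1*119291 + 40266 = 159557, q_10 = 1*4512 + 1523 = 6035.
  i=11: a_11=1, p_11 = 1*159557 + 119291 = 278848, q_11 = 1*6035 + 4512 = 10547.
  i=12: a_12=3, p_12 = 3*278848 + 159557 = 996101, q_12 = 3*10547 + 6035 = 37676.
  i=13: a_13=2, p_13 = 2*996101 + 278848 = 2271050, q_13 = 2*37676 + 10547 = 85899.
Check: 2271050^2 - 699*85899^2 = 5157668102500 - 5157668102499 = 1, so (x, y) = (2271050, 85899) solves the equation, and by the theorem it is the least positive solution.

(x, y) = (2271050, 85899)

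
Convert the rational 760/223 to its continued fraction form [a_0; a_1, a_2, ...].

[3; 2, 2, 4, 1, 1, 4]

Run the Euclidean algorithm on 760 and 223; the successive quotients are the partial quotients a_0, a_1, ... (each step inverts the fractional part left over by the previous one):
  760 = 3*223 + 91, so a_0 = 3.
  223 = 2*91 + 41, so a_1 = 2.
  91 = 2*41 + 9, so a_2 = 2.
  41 = 4*9 + 5, so a_3 = 4.
  9 = 1*5 + 4, so a_4 = 1.
  5 = 1*4 + 1, so a_5 = 1.
  4 = 4*1 + 0, so a_6 = 4.
The remainder reaches 0 after 7 divisions, so the expansion has 7 partial quotients, read off in order.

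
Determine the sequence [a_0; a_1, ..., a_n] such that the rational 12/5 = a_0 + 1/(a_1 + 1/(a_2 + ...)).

[2; 2, 2]

Run the Euclidean algorithm on 12 and 5; the successive quotients are the partial quotients a_0, a_1, ... (each step inverts the fractional part left over by the previous one):
  12 = 2*5 + 2, so a_0 = 2.
  5 = 2*2 + 1, so a_1 = 2.
  2 = 2*1 + 0, so a_2 = 2.
The remainder reaches 0 after 3 divisions, so the expansion has 3 partial quotients, read off in order.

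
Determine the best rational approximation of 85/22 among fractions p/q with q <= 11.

27/7

Expand x = 85/22 as a continued fraction with the Euclidean algorithm:
  85 = 3*22 + 19, so a_0 = 3.
  22 = 1*19 + 3, so a_1 = 1.
  19 = 6*3 + 1, so a_2 = 6.
  3 = 3*1 + 0, so a_3 = 3.
so x = [3; 1, 6, 3].
Convergents (p_i = a_i*p_{i-1} + p_{i-2}, q_i = a_i*q_{i-1} + q_{i-2} with p_{-2}=0, p_{-1}=1, q_{-2}=1, q_{-1}=0), until the denominator exceeds 11:
  i=0: a_0=3, p_0 = 3*1 + 0 = 3, q_0 = 3*0 + 1 = 1.
  i=1: a_1=1, p_1 = 1*3 + 1 = 4, q_1 = 1*1 + 0 = 1.
  i=2: a_2=6, p_2 = 6*4 + 3 = 27, q_2 = 6*1 + 1 = 7.
  i=3: a_3=3, p_3 = 3*27 + 4 = 85, q_3 = 3*7 + 1 = 22.
q_3 = 22 > 11, so the last convergent with denominator <= 11 is p_2/q_2 = 27/7.
The closest fraction with denominator <= 11 is either p_2/q_2 or the intermediate fraction (k*p_2 + p_1)/(k*q_2 + q_1) with the largest k >= 1 whose denominator stays <= 11; these approach x as k grows, and every other convergent or intermediate fraction in range is farther away.
Largest k: floor((11 - q_1)/q_2) = floor((11 - 1)/7) = 1.
That gives (1*27 + 4)/(1*7 + 1) = 31/8.
Compare the errors: |x - 27/7| = |85*7 - 27*22|/(22*7) = 1/154, and |x - 31/8| = |85*8 - 31*22|/(22*8) = 2/176.
Cross-multiplying, 1*176 = 176 < 308 = 2*154, so 1/154 is smaller: the convergent 27/7 is closer to x than 31/8.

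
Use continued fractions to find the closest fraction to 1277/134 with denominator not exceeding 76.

Expand x = 1277/134 as a continued fraction with the Euclidean algorithm:
  1277 = 9*134 + 71, so a_0 = 9.
  134 = 1*71 + 63, so a_1 = 1.
  71 = 1*63 + 8, so a_2 = 1.
  63 = 7*8 + 7, so a_3 = 7.
  8 = 1*7 + 1, so a_4 = 1.
  7 = 7*1 + 0, so a_5 = 7.
so x = [9; 1, 1, 7, 1, 7].
Convergents (p_i = a_i*p_{i-1} + p_{i-2}, q_i = a_i*q_{i-1} + q_{i-2} with p_{-2}=0, p_{-1}=1, q_{-2}=1, q_{-1}=0), until the denominator exceeds 76:
  i=0: a_0=9, p_0 = 9*1 + 0 = 9, q_0 = 9*0 + 1 = 1.
  i=1: a_1=1, p_1 = 1*9 + 1 = 10, q_1 = 1*1 + 0 = 1.
  i=2: a_2=1, p_2 = 1*10 + 9 = 19, q_2 = 1*1 + 1 = 2.
  i=3: a_3=7, p_3 = 7*19 + 10 = 143, q_3 = 7*2 + 1 = 15.
  i=4: a_4=1, p_4 = 1*143 + 19 = 162, q_4 = 1*15 + 2 = 17.
  i=5: a_5=7, p_5 = 7*162 + 143 = 1277, q_5 = 7*17 + 15 = 134.
q_5 = 134 > 76, so the last convergent with denominator <= 76 is p_4/q_4 = 162/17.
The closest fraction with denominator <= 76 is either p_4/q_4 or the intermediate fraction (k*p_4 + p_3)/(k*q_4 + q_3) with the largest k >= 1 whose denominator stays <= 76; these approach x as k grows, and every other convergent or intermediate fraction in range is farther away.
Largest k: floor((76 - q_3)/q_4) = floor((76 - 15)/17) = 3.
That gives (3*162 + 143)/(3*17 + 15) = 629/66.
Compare the errors: |x - 162/17| = |1277*17 - 162*134|/(134*17) = 1/2278, and |x - 629/66| = |1277*66 - 629*134|/(134*66) = 4/8844.
Cross-multiplying, 1*8844 = 8844 < 9112 = 4*2278, so 1/2278 is smaller: the convergent 162/17 is closer to x than 629/66.

162/17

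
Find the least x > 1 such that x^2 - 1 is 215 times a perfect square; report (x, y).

(x, y) = (44, 3)

First expand sqrt(215) as a continued fraction. With x_i = (sqrt(215) + m_i)/d_i and (m_0, d_0) = (0, 1): a_0 = floor(sqrt(215)) = 14, since 14^2 = 196 <= 215 < 225 = 15^2.
Iterate m_{i+1} = d_i*a_i - m_i, d_{i+1} = (215 - m_{i+1}^2)/d_i, a_{i+1} = floor((a_0 + m_{i+1})/d_{i+1}):
  m_1 = 1*14 - 0 = 14, d_1 = (215 - 14^2)/1 = 19/1 = 19, a_1 = floor((14 + 14)/19) = 1.
  m_2 = 19*1 - 14 = 5, d_2 = (215 - 5^2)/19 = 190/19 = 10, a_2 = floor((14 + 5)/10) = 1.
  m_3 = 10*1 - 5 = 5, d_3 = (215 - 5^2)/10 = 190/10 = 19, a_3 = floor((14 + 5)/19) = 1.
  m_4 = 19*1 - 5 = 14, d_4 = (215 - 14^2)/19 = 19/19 = 1, a_4 = floor((14 + 14)/1) = 28.
  m_5 = 1*28 - 14 = 14, d_5 = (215 - 14^2)/1 = 19/1 = 19: (m_5, d_5) = (m_1, d_1) = (14, 19), so from here the quotients repeat a_1, ..., a_4; the period length is 4.
So sqrt(215) = [14; (1, 1, 1, 28)] with period length k = 4.
k is even, so the fundamental solution of x^2 - 215y^2 = 1 is (p_{k-1}, q_{k-1}) = (p_3, q_3); compute convergents through index 3.
Convergents (p_i = a_i*p_{i-1} + p_{i-2}, q_i = a_i*q_{i-1} + q_{i-2} with p_{-2}=0, p_{-1}=1, q_{-2}=1, q_{-1}=0):
  i=0: a_0=14, p_0 = 14*1 + 0 = 14, q_0 = 14*0 + 1 = 1.
  i=1: a_1=1, p_1 = 1*14 + 1 = 15, q_1 = 1*1 + 0 = 1.
  i=2: a_2=1, p_2 = 1*15 + 14 = 29, q_2 = 1*1 + 1 = 2.
  i=3: a_3=1, p_3 = 1*29 + 15 = 44, q_3 = 1*2 + 1 = 3.
Check: 44^2 - 215*3^2 = 1936 - 1935 = 1, so (x, y) = (44, 3) solves the equation, and by the theorem it is the least positive solution.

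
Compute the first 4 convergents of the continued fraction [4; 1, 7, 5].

4/1, 5/1, 39/8, 200/41

Using the convergent recurrence p_i = a_i*p_{i-1} + p_{i-2}, q_i = a_i*q_{i-1} + q_{i-2} with p_{-2}=0, p_{-1}=1, q_{-2}=1, q_{-1}=0:
  i=0: a_0=4, p_0 = 4*1 + 0 = 4, q_0 = 4*0 + 1 = 1.
  i=1: a_1=1, p_1 = 1*4 + 1 = 5, q_1 = 1*1 + 0 = 1.
  i=2: a_2=7, p_2 = 7*5 + 4 = 39, q_2 = 7*1 + 1 = 8.
  i=3: a_3=5, p_3 = 5*39 + 5 = 200, q_3 = 5*8 + 1 = 41.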